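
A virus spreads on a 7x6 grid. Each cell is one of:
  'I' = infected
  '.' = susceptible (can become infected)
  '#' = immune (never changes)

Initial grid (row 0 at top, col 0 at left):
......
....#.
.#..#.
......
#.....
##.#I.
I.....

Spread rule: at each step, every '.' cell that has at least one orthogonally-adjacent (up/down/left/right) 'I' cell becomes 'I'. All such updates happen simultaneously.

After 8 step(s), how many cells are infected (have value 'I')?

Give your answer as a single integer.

Step 0 (initial): 2 infected
Step 1: +4 new -> 6 infected
Step 2: +6 new -> 12 infected
Step 3: +4 new -> 16 infected
Step 4: +4 new -> 20 infected
Step 5: +4 new -> 24 infected
Step 6: +4 new -> 28 infected
Step 7: +4 new -> 32 infected
Step 8: +2 new -> 34 infected

Answer: 34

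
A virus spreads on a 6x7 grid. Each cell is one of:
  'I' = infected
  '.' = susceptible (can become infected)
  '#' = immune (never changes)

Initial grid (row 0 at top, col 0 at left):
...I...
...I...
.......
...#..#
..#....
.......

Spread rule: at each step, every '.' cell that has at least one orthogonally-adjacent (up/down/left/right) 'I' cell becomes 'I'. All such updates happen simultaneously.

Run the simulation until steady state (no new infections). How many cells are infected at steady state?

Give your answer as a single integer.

Answer: 39

Derivation:
Step 0 (initial): 2 infected
Step 1: +5 new -> 7 infected
Step 2: +6 new -> 13 infected
Step 3: +8 new -> 21 infected
Step 4: +5 new -> 26 infected
Step 5: +5 new -> 31 infected
Step 6: +5 new -> 36 infected
Step 7: +3 new -> 39 infected
Step 8: +0 new -> 39 infected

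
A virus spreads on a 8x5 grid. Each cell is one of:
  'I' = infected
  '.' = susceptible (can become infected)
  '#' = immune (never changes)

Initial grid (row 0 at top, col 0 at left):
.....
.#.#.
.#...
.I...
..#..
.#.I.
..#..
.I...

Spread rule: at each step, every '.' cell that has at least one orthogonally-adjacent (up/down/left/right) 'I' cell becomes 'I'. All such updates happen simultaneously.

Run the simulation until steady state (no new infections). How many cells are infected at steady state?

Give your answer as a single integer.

Answer: 34

Derivation:
Step 0 (initial): 3 infected
Step 1: +10 new -> 13 infected
Step 2: +8 new -> 21 infected
Step 3: +6 new -> 27 infected
Step 4: +3 new -> 30 infected
Step 5: +3 new -> 33 infected
Step 6: +1 new -> 34 infected
Step 7: +0 new -> 34 infected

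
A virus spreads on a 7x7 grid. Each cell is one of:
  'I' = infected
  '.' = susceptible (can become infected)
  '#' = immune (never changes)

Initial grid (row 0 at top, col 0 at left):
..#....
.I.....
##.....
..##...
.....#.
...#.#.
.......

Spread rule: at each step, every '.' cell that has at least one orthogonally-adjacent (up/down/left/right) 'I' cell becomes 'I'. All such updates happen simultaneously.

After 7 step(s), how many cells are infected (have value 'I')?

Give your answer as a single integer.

Step 0 (initial): 1 infected
Step 1: +3 new -> 4 infected
Step 2: +3 new -> 7 infected
Step 3: +3 new -> 10 infected
Step 4: +3 new -> 13 infected
Step 5: +4 new -> 17 infected
Step 6: +4 new -> 21 infected
Step 7: +3 new -> 24 infected

Answer: 24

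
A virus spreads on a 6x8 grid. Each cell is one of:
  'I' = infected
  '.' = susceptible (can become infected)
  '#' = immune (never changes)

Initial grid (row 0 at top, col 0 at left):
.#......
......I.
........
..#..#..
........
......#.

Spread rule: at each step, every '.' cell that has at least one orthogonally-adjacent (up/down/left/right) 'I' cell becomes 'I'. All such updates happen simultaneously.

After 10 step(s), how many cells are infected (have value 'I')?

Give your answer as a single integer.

Step 0 (initial): 1 infected
Step 1: +4 new -> 5 infected
Step 2: +6 new -> 11 infected
Step 3: +5 new -> 16 infected
Step 4: +6 new -> 22 infected
Step 5: +7 new -> 29 infected
Step 6: +4 new -> 33 infected
Step 7: +5 new -> 38 infected
Step 8: +3 new -> 41 infected
Step 9: +2 new -> 43 infected
Step 10: +1 new -> 44 infected

Answer: 44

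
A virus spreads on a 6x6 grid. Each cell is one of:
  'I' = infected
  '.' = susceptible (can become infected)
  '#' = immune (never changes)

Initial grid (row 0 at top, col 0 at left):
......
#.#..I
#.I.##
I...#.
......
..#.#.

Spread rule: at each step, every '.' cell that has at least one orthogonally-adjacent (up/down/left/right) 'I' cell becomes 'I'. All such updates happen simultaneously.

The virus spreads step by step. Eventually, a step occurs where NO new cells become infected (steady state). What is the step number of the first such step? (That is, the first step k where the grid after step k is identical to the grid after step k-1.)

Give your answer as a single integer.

Step 0 (initial): 3 infected
Step 1: +7 new -> 10 infected
Step 2: +7 new -> 17 infected
Step 3: +4 new -> 21 infected
Step 4: +4 new -> 25 infected
Step 5: +1 new -> 26 infected
Step 6: +2 new -> 28 infected
Step 7: +0 new -> 28 infected

Answer: 7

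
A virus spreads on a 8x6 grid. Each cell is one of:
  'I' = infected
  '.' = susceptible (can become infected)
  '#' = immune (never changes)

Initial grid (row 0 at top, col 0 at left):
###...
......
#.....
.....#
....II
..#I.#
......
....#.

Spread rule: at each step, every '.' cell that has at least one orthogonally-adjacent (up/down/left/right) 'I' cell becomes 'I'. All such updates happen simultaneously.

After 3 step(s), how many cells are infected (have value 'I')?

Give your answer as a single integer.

Answer: 21

Derivation:
Step 0 (initial): 3 infected
Step 1: +4 new -> 7 infected
Step 2: +6 new -> 13 infected
Step 3: +8 new -> 21 infected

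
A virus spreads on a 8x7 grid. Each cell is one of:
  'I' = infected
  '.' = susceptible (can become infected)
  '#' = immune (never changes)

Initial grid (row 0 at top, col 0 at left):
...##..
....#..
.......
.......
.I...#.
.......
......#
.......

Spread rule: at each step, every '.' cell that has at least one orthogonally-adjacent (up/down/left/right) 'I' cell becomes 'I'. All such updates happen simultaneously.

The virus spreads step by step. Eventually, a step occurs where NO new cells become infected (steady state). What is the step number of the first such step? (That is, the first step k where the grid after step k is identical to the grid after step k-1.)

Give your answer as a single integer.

Answer: 10

Derivation:
Step 0 (initial): 1 infected
Step 1: +4 new -> 5 infected
Step 2: +7 new -> 12 infected
Step 3: +9 new -> 21 infected
Step 4: +9 new -> 30 infected
Step 5: +8 new -> 38 infected
Step 6: +5 new -> 43 infected
Step 7: +4 new -> 47 infected
Step 8: +3 new -> 50 infected
Step 9: +1 new -> 51 infected
Step 10: +0 new -> 51 infected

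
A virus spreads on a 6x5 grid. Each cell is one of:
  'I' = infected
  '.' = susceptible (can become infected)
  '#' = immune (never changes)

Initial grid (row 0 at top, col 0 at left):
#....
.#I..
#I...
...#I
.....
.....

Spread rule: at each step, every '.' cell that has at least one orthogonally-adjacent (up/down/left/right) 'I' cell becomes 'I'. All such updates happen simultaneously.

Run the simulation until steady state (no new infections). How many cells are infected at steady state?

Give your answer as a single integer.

Answer: 25

Derivation:
Step 0 (initial): 3 infected
Step 1: +6 new -> 9 infected
Step 2: +9 new -> 18 infected
Step 3: +5 new -> 23 infected
Step 4: +2 new -> 25 infected
Step 5: +0 new -> 25 infected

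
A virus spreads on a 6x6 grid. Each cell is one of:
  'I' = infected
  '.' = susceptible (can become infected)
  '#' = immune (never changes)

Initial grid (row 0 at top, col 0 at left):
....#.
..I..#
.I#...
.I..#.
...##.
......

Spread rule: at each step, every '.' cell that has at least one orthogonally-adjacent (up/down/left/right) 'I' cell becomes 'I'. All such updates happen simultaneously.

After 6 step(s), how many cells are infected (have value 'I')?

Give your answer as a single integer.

Answer: 29

Derivation:
Step 0 (initial): 3 infected
Step 1: +7 new -> 10 infected
Step 2: +9 new -> 19 infected
Step 3: +4 new -> 23 infected
Step 4: +2 new -> 25 infected
Step 5: +2 new -> 27 infected
Step 6: +2 new -> 29 infected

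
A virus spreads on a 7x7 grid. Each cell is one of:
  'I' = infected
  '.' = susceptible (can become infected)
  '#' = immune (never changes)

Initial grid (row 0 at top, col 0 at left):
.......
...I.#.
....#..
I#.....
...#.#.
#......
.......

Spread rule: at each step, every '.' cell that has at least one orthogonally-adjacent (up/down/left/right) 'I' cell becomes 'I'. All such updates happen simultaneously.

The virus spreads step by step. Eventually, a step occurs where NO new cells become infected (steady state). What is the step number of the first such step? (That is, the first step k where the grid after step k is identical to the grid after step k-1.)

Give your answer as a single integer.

Answer: 9

Derivation:
Step 0 (initial): 2 infected
Step 1: +6 new -> 8 infected
Step 2: +8 new -> 16 infected
Step 3: +7 new -> 23 infected
Step 4: +5 new -> 28 infected
Step 5: +7 new -> 35 infected
Step 6: +5 new -> 40 infected
Step 7: +2 new -> 42 infected
Step 8: +1 new -> 43 infected
Step 9: +0 new -> 43 infected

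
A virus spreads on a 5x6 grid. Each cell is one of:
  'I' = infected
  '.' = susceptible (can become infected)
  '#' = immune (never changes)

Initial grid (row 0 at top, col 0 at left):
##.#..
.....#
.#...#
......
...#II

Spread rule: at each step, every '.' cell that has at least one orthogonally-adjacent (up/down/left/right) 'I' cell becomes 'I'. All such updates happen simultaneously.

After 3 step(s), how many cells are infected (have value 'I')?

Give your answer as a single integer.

Step 0 (initial): 2 infected
Step 1: +2 new -> 4 infected
Step 2: +2 new -> 6 infected
Step 3: +3 new -> 9 infected

Answer: 9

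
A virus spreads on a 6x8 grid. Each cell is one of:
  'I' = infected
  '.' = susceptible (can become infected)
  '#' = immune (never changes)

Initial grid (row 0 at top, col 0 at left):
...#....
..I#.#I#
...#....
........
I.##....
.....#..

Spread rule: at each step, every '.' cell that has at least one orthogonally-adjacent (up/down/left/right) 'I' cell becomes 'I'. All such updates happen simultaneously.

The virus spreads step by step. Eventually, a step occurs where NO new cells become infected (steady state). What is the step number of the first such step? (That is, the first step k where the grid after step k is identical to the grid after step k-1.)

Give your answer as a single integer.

Step 0 (initial): 3 infected
Step 1: +8 new -> 11 infected
Step 2: +12 new -> 23 infected
Step 3: +8 new -> 31 infected
Step 4: +6 new -> 37 infected
Step 5: +3 new -> 40 infected
Step 6: +0 new -> 40 infected

Answer: 6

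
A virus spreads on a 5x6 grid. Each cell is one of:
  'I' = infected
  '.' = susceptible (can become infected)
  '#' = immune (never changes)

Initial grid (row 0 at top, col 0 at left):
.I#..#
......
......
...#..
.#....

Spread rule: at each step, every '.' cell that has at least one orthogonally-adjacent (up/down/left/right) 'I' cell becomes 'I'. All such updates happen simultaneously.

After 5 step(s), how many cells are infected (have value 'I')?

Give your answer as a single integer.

Step 0 (initial): 1 infected
Step 1: +2 new -> 3 infected
Step 2: +3 new -> 6 infected
Step 3: +4 new -> 10 infected
Step 4: +5 new -> 15 infected
Step 5: +5 new -> 20 infected

Answer: 20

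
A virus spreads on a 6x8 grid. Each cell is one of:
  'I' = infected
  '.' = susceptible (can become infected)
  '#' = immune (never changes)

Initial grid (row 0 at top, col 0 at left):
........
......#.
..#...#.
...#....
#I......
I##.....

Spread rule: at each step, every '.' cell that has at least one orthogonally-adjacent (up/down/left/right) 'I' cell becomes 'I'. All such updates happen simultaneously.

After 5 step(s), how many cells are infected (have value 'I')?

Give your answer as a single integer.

Step 0 (initial): 2 infected
Step 1: +2 new -> 4 infected
Step 2: +4 new -> 8 infected
Step 3: +4 new -> 12 infected
Step 4: +6 new -> 18 infected
Step 5: +7 new -> 25 infected

Answer: 25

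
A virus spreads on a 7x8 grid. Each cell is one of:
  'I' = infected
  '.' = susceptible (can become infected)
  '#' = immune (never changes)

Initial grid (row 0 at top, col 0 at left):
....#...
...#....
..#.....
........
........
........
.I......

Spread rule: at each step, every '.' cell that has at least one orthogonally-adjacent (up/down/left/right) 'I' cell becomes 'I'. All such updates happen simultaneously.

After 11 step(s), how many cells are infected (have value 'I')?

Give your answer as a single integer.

Step 0 (initial): 1 infected
Step 1: +3 new -> 4 infected
Step 2: +4 new -> 8 infected
Step 3: +5 new -> 13 infected
Step 4: +6 new -> 19 infected
Step 5: +6 new -> 25 infected
Step 6: +8 new -> 33 infected
Step 7: +6 new -> 39 infected
Step 8: +5 new -> 44 infected
Step 9: +3 new -> 47 infected
Step 10: +3 new -> 50 infected
Step 11: +2 new -> 52 infected

Answer: 52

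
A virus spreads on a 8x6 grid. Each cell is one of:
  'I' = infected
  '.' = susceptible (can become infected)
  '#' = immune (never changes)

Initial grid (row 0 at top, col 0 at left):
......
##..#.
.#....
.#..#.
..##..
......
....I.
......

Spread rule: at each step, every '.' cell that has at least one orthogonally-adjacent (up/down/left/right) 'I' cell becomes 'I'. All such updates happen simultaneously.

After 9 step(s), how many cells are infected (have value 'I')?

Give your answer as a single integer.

Step 0 (initial): 1 infected
Step 1: +4 new -> 5 infected
Step 2: +6 new -> 11 infected
Step 3: +4 new -> 15 infected
Step 4: +4 new -> 19 infected
Step 5: +4 new -> 23 infected
Step 6: +3 new -> 26 infected
Step 7: +3 new -> 29 infected
Step 8: +5 new -> 34 infected
Step 9: +3 new -> 37 infected

Answer: 37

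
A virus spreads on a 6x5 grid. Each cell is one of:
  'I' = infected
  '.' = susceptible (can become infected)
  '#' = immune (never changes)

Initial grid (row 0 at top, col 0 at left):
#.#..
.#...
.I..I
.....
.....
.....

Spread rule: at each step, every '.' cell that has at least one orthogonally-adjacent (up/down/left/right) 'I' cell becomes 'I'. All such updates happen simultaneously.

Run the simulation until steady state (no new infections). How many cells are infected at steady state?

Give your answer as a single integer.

Answer: 26

Derivation:
Step 0 (initial): 2 infected
Step 1: +6 new -> 8 infected
Step 2: +9 new -> 17 infected
Step 3: +6 new -> 23 infected
Step 4: +3 new -> 26 infected
Step 5: +0 new -> 26 infected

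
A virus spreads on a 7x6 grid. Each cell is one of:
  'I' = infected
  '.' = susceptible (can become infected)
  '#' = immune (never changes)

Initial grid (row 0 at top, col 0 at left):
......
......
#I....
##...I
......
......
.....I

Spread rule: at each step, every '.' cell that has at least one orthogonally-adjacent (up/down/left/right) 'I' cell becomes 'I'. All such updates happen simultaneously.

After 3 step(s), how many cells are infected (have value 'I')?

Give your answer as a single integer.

Step 0 (initial): 3 infected
Step 1: +7 new -> 10 infected
Step 2: +11 new -> 21 infected
Step 3: +9 new -> 30 infected

Answer: 30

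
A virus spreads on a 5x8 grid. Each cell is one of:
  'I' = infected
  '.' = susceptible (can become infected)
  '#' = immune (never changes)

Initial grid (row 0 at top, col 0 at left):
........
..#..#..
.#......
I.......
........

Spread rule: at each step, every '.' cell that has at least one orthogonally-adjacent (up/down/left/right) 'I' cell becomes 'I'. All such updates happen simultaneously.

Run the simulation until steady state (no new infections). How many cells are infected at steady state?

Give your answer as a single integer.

Answer: 37

Derivation:
Step 0 (initial): 1 infected
Step 1: +3 new -> 4 infected
Step 2: +3 new -> 7 infected
Step 3: +5 new -> 12 infected
Step 4: +4 new -> 16 infected
Step 5: +5 new -> 21 infected
Step 6: +5 new -> 26 infected
Step 7: +4 new -> 30 infected
Step 8: +4 new -> 34 infected
Step 9: +2 new -> 36 infected
Step 10: +1 new -> 37 infected
Step 11: +0 new -> 37 infected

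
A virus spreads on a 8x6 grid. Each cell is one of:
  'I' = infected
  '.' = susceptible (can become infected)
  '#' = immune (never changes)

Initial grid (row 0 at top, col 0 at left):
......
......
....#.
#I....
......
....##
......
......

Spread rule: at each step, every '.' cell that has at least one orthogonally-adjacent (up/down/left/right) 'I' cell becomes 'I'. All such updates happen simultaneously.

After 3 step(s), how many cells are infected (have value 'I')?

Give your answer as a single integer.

Step 0 (initial): 1 infected
Step 1: +3 new -> 4 infected
Step 2: +7 new -> 11 infected
Step 3: +9 new -> 20 infected

Answer: 20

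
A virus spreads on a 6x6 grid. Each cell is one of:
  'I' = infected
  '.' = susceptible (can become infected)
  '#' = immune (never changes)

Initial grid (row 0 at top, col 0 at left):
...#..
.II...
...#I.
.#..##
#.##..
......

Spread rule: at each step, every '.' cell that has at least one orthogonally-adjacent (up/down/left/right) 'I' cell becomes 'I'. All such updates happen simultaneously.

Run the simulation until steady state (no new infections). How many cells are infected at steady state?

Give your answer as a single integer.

Answer: 19

Derivation:
Step 0 (initial): 3 infected
Step 1: +8 new -> 11 infected
Step 2: +5 new -> 16 infected
Step 3: +3 new -> 19 infected
Step 4: +0 new -> 19 infected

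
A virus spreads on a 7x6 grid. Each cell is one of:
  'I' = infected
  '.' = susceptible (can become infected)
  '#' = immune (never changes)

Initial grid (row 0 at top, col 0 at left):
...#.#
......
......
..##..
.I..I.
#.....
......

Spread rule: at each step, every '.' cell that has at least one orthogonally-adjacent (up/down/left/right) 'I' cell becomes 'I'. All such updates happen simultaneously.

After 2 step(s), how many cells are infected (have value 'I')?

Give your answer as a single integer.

Step 0 (initial): 2 infected
Step 1: +8 new -> 10 infected
Step 2: +9 new -> 19 infected

Answer: 19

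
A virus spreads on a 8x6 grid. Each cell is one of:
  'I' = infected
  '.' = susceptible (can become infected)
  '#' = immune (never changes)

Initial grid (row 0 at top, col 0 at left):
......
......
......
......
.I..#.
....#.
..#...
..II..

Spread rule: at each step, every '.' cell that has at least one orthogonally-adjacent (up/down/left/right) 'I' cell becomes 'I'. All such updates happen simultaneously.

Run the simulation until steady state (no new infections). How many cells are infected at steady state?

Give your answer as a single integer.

Answer: 45

Derivation:
Step 0 (initial): 3 infected
Step 1: +7 new -> 10 infected
Step 2: +11 new -> 21 infected
Step 3: +6 new -> 27 infected
Step 4: +6 new -> 33 infected
Step 5: +6 new -> 39 infected
Step 6: +3 new -> 42 infected
Step 7: +2 new -> 44 infected
Step 8: +1 new -> 45 infected
Step 9: +0 new -> 45 infected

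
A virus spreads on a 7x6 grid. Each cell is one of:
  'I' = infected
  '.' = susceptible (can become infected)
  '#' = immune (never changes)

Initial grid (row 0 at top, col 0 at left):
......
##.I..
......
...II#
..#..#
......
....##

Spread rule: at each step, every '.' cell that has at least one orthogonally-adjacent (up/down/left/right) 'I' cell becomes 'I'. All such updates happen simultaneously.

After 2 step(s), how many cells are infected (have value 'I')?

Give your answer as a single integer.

Answer: 19

Derivation:
Step 0 (initial): 3 infected
Step 1: +8 new -> 11 infected
Step 2: +8 new -> 19 infected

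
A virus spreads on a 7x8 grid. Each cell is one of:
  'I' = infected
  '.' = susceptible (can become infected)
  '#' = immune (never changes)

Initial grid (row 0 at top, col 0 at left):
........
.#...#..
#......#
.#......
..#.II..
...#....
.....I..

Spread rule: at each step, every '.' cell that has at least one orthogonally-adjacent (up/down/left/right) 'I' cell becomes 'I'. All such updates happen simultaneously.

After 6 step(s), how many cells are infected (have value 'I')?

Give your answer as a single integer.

Answer: 44

Derivation:
Step 0 (initial): 3 infected
Step 1: +8 new -> 11 infected
Step 2: +8 new -> 19 infected
Step 3: +7 new -> 26 infected
Step 4: +6 new -> 32 infected
Step 5: +8 new -> 40 infected
Step 6: +4 new -> 44 infected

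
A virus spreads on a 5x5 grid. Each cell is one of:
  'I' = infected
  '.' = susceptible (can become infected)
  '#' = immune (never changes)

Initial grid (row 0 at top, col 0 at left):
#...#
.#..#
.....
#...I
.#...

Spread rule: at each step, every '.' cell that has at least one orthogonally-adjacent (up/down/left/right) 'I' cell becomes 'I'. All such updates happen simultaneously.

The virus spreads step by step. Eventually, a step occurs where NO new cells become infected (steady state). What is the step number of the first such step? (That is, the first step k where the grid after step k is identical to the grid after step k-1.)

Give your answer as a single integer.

Step 0 (initial): 1 infected
Step 1: +3 new -> 4 infected
Step 2: +3 new -> 7 infected
Step 3: +4 new -> 11 infected
Step 4: +3 new -> 14 infected
Step 5: +2 new -> 16 infected
Step 6: +2 new -> 18 infected
Step 7: +0 new -> 18 infected

Answer: 7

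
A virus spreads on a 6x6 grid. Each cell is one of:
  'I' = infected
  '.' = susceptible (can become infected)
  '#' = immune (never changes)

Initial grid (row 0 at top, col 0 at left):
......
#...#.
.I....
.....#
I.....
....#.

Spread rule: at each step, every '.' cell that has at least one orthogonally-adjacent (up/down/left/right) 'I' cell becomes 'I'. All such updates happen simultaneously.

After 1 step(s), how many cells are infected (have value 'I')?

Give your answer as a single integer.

Answer: 9

Derivation:
Step 0 (initial): 2 infected
Step 1: +7 new -> 9 infected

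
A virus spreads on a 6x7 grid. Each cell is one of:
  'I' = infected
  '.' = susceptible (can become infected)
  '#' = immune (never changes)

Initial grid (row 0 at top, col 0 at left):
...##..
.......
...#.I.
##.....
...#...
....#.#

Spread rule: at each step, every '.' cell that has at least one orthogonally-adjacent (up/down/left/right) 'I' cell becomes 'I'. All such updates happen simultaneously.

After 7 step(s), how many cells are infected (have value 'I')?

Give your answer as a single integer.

Step 0 (initial): 1 infected
Step 1: +4 new -> 5 infected
Step 2: +6 new -> 11 infected
Step 3: +6 new -> 17 infected
Step 4: +2 new -> 19 infected
Step 5: +4 new -> 23 infected
Step 6: +5 new -> 28 infected
Step 7: +5 new -> 33 infected

Answer: 33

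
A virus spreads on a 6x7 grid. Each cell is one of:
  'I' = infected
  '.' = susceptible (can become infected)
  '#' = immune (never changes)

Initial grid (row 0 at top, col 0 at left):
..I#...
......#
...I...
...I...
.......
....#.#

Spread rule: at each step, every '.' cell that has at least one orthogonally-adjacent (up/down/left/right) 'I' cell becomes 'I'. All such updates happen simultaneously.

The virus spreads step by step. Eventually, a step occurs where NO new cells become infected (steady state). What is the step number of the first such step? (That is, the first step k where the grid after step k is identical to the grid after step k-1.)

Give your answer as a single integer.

Answer: 6

Derivation:
Step 0 (initial): 3 infected
Step 1: +8 new -> 11 infected
Step 2: +10 new -> 21 infected
Step 3: +10 new -> 31 infected
Step 4: +5 new -> 36 infected
Step 5: +2 new -> 38 infected
Step 6: +0 new -> 38 infected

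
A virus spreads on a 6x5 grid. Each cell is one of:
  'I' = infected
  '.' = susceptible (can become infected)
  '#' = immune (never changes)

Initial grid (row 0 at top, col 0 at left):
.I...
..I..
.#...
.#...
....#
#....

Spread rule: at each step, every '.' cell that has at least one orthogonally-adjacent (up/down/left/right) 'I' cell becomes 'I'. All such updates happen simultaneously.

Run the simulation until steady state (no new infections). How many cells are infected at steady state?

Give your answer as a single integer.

Answer: 26

Derivation:
Step 0 (initial): 2 infected
Step 1: +5 new -> 7 infected
Step 2: +5 new -> 12 infected
Step 3: +5 new -> 17 infected
Step 4: +5 new -> 22 infected
Step 5: +3 new -> 25 infected
Step 6: +1 new -> 26 infected
Step 7: +0 new -> 26 infected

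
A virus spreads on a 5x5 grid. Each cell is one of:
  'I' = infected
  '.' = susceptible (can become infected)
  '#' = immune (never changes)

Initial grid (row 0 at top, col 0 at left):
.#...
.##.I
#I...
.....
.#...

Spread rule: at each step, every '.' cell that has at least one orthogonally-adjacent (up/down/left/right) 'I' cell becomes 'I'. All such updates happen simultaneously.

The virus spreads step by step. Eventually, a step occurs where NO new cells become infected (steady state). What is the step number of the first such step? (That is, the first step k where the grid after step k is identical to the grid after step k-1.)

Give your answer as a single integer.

Answer: 5

Derivation:
Step 0 (initial): 2 infected
Step 1: +5 new -> 7 infected
Step 2: +5 new -> 12 infected
Step 3: +5 new -> 17 infected
Step 4: +1 new -> 18 infected
Step 5: +0 new -> 18 infected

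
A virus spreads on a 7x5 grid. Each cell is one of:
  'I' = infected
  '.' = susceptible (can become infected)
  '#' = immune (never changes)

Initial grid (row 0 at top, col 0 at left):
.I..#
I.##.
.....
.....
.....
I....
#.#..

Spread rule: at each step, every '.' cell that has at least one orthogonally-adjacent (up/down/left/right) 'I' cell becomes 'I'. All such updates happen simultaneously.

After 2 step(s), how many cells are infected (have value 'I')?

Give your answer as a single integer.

Step 0 (initial): 3 infected
Step 1: +6 new -> 9 infected
Step 2: +6 new -> 15 infected

Answer: 15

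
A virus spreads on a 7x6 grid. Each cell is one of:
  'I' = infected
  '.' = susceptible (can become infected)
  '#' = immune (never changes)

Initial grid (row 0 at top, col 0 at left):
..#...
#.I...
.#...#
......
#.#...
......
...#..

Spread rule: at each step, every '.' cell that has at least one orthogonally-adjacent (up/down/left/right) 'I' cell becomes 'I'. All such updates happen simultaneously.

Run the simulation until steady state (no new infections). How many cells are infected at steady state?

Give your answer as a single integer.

Answer: 35

Derivation:
Step 0 (initial): 1 infected
Step 1: +3 new -> 4 infected
Step 2: +5 new -> 9 infected
Step 3: +6 new -> 15 infected
Step 4: +5 new -> 20 infected
Step 5: +5 new -> 25 infected
Step 6: +5 new -> 30 infected
Step 7: +4 new -> 34 infected
Step 8: +1 new -> 35 infected
Step 9: +0 new -> 35 infected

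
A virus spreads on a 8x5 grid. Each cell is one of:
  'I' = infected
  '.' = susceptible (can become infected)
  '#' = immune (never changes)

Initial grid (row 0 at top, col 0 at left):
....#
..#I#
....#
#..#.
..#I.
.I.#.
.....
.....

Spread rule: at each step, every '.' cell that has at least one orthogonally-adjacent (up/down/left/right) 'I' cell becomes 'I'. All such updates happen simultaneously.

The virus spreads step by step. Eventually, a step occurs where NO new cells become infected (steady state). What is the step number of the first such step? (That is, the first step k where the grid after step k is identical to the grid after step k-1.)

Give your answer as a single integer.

Step 0 (initial): 3 infected
Step 1: +7 new -> 10 infected
Step 2: +9 new -> 19 infected
Step 3: +7 new -> 26 infected
Step 4: +5 new -> 31 infected
Step 5: +1 new -> 32 infected
Step 6: +0 new -> 32 infected

Answer: 6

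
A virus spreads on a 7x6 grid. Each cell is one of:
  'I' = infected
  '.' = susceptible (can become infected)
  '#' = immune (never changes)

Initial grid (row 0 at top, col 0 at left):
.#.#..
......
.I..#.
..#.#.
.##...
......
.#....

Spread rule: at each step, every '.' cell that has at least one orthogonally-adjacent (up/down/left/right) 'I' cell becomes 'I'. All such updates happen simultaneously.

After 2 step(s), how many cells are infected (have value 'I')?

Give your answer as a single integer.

Step 0 (initial): 1 infected
Step 1: +4 new -> 5 infected
Step 2: +4 new -> 9 infected

Answer: 9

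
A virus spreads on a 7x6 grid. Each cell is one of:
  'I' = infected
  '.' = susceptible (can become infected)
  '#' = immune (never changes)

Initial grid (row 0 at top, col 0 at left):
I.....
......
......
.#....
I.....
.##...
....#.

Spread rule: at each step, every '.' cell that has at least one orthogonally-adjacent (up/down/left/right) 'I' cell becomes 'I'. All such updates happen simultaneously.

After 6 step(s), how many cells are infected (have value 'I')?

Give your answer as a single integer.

Answer: 36

Derivation:
Step 0 (initial): 2 infected
Step 1: +5 new -> 7 infected
Step 2: +5 new -> 12 infected
Step 3: +6 new -> 18 infected
Step 4: +7 new -> 25 infected
Step 5: +7 new -> 32 infected
Step 6: +4 new -> 36 infected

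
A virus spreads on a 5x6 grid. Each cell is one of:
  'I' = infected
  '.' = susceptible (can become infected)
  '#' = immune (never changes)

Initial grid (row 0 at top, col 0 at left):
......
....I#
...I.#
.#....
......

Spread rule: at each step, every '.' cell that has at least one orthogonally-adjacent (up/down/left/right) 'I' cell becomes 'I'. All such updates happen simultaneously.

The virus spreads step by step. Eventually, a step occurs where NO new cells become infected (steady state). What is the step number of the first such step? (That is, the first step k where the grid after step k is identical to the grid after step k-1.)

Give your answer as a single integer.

Step 0 (initial): 2 infected
Step 1: +5 new -> 7 infected
Step 2: +7 new -> 14 infected
Step 3: +6 new -> 20 infected
Step 4: +5 new -> 25 infected
Step 5: +2 new -> 27 infected
Step 6: +0 new -> 27 infected

Answer: 6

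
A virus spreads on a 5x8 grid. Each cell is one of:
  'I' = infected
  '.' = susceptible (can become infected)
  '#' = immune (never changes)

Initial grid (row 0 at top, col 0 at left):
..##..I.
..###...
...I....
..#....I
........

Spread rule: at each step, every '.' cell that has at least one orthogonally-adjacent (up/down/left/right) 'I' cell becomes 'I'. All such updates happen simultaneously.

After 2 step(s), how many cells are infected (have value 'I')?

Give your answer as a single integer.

Answer: 22

Derivation:
Step 0 (initial): 3 infected
Step 1: +9 new -> 12 infected
Step 2: +10 new -> 22 infected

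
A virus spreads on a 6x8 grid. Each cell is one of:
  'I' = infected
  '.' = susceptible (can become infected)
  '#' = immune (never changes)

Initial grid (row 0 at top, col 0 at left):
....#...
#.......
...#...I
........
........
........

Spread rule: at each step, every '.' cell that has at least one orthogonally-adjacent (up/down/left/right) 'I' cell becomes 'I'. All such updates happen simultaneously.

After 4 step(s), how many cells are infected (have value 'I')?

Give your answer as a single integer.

Step 0 (initial): 1 infected
Step 1: +3 new -> 4 infected
Step 2: +5 new -> 9 infected
Step 3: +6 new -> 15 infected
Step 4: +5 new -> 20 infected

Answer: 20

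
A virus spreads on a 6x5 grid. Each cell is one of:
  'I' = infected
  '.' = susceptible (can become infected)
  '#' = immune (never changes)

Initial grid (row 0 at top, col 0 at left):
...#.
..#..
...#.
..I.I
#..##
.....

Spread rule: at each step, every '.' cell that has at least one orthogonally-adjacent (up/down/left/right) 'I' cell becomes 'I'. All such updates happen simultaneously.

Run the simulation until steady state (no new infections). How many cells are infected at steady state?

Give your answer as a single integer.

Answer: 24

Derivation:
Step 0 (initial): 2 infected
Step 1: +5 new -> 7 infected
Step 2: +5 new -> 12 infected
Step 3: +6 new -> 18 infected
Step 4: +4 new -> 22 infected
Step 5: +2 new -> 24 infected
Step 6: +0 new -> 24 infected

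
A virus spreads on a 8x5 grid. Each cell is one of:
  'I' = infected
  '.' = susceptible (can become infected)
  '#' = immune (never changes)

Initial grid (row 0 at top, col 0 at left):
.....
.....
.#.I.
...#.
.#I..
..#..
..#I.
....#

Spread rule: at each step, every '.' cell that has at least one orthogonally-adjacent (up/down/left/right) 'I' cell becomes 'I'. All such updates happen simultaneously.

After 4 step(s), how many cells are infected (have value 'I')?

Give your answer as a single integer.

Answer: 30

Derivation:
Step 0 (initial): 3 infected
Step 1: +8 new -> 11 infected
Step 2: +8 new -> 19 infected
Step 3: +5 new -> 24 infected
Step 4: +6 new -> 30 infected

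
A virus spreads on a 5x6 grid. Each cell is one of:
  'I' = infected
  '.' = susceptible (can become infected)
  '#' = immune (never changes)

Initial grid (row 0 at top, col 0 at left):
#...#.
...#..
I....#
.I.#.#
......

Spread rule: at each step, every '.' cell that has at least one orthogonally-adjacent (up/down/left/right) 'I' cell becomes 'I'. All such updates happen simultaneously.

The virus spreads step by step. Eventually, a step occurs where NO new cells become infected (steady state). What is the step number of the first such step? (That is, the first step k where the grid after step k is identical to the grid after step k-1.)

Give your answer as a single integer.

Answer: 8

Derivation:
Step 0 (initial): 2 infected
Step 1: +5 new -> 7 infected
Step 2: +4 new -> 11 infected
Step 3: +4 new -> 15 infected
Step 4: +3 new -> 18 infected
Step 5: +4 new -> 22 infected
Step 6: +1 new -> 23 infected
Step 7: +1 new -> 24 infected
Step 8: +0 new -> 24 infected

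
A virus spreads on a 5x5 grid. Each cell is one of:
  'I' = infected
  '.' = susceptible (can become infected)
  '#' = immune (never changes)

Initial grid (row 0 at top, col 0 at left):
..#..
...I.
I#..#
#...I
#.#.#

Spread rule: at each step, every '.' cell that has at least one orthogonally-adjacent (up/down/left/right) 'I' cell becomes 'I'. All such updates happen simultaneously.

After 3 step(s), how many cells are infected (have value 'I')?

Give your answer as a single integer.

Answer: 17

Derivation:
Step 0 (initial): 3 infected
Step 1: +6 new -> 9 infected
Step 2: +6 new -> 15 infected
Step 3: +2 new -> 17 infected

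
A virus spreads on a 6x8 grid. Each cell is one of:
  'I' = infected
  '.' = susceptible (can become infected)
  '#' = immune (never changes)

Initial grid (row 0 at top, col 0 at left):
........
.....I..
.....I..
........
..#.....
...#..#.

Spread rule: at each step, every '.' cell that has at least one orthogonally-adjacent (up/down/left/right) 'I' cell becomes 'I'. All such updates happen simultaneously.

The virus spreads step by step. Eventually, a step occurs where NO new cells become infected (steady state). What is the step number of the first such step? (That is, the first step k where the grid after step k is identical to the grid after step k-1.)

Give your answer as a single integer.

Step 0 (initial): 2 infected
Step 1: +6 new -> 8 infected
Step 2: +9 new -> 17 infected
Step 3: +9 new -> 26 infected
Step 4: +7 new -> 33 infected
Step 5: +5 new -> 38 infected
Step 6: +3 new -> 41 infected
Step 7: +2 new -> 43 infected
Step 8: +2 new -> 45 infected
Step 9: +0 new -> 45 infected

Answer: 9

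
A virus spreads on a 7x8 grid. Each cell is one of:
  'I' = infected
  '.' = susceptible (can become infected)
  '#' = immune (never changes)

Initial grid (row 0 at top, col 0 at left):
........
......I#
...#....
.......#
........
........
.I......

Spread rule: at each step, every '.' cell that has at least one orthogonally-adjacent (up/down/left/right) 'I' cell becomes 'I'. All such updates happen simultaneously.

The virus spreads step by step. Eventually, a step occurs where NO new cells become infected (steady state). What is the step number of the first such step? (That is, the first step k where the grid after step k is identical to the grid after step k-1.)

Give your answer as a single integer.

Answer: 8

Derivation:
Step 0 (initial): 2 infected
Step 1: +6 new -> 8 infected
Step 2: +10 new -> 18 infected
Step 3: +10 new -> 28 infected
Step 4: +12 new -> 40 infected
Step 5: +9 new -> 49 infected
Step 6: +3 new -> 52 infected
Step 7: +1 new -> 53 infected
Step 8: +0 new -> 53 infected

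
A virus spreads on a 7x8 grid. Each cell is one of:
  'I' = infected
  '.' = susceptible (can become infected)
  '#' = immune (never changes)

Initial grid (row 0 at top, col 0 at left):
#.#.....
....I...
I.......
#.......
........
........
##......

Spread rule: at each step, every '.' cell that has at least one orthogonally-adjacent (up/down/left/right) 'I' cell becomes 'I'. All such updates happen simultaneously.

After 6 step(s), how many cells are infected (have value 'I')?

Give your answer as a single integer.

Answer: 48

Derivation:
Step 0 (initial): 2 infected
Step 1: +6 new -> 8 infected
Step 2: +10 new -> 18 infected
Step 3: +9 new -> 27 infected
Step 4: +9 new -> 36 infected
Step 5: +7 new -> 43 infected
Step 6: +5 new -> 48 infected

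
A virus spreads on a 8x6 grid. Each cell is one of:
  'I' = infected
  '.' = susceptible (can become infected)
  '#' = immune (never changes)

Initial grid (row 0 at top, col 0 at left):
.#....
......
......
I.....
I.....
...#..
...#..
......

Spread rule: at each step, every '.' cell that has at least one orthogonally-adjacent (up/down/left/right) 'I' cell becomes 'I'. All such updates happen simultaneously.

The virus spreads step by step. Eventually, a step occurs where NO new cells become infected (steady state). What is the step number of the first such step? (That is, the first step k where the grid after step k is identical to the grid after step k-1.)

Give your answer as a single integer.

Step 0 (initial): 2 infected
Step 1: +4 new -> 6 infected
Step 2: +6 new -> 12 infected
Step 3: +8 new -> 20 infected
Step 4: +6 new -> 26 infected
Step 5: +7 new -> 33 infected
Step 6: +6 new -> 39 infected
Step 7: +4 new -> 43 infected
Step 8: +2 new -> 45 infected
Step 9: +0 new -> 45 infected

Answer: 9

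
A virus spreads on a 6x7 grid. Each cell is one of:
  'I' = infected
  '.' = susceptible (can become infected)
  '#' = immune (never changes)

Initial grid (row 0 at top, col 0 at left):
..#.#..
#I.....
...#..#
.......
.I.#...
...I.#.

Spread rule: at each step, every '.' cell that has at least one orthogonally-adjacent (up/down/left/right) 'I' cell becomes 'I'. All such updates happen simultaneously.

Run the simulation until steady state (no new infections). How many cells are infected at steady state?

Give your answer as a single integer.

Step 0 (initial): 3 infected
Step 1: +9 new -> 12 infected
Step 2: +8 new -> 20 infected
Step 3: +5 new -> 25 infected
Step 4: +4 new -> 29 infected
Step 5: +5 new -> 34 infected
Step 6: +1 new -> 35 infected
Step 7: +0 new -> 35 infected

Answer: 35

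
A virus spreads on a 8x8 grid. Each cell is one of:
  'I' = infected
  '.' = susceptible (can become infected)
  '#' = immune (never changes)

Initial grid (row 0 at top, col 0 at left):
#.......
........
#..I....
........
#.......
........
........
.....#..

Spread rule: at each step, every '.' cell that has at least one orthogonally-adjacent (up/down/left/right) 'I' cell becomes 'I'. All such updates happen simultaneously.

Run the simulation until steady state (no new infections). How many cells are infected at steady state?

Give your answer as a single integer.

Step 0 (initial): 1 infected
Step 1: +4 new -> 5 infected
Step 2: +8 new -> 13 infected
Step 3: +10 new -> 23 infected
Step 4: +12 new -> 35 infected
Step 5: +9 new -> 44 infected
Step 6: +8 new -> 52 infected
Step 7: +4 new -> 56 infected
Step 8: +3 new -> 59 infected
Step 9: +1 new -> 60 infected
Step 10: +0 new -> 60 infected

Answer: 60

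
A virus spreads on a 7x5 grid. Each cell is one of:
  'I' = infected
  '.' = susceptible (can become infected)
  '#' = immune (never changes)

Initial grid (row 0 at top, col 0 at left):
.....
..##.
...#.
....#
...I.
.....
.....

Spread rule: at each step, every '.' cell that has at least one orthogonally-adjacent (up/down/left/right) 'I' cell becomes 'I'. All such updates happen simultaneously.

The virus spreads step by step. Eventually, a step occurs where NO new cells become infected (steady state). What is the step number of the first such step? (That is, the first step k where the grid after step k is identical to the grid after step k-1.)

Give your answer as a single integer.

Step 0 (initial): 1 infected
Step 1: +4 new -> 5 infected
Step 2: +5 new -> 10 infected
Step 3: +6 new -> 16 infected
Step 4: +4 new -> 20 infected
Step 5: +3 new -> 23 infected
Step 6: +2 new -> 25 infected
Step 7: +2 new -> 27 infected
Step 8: +1 new -> 28 infected
Step 9: +1 new -> 29 infected
Step 10: +1 new -> 30 infected
Step 11: +1 new -> 31 infected
Step 12: +0 new -> 31 infected

Answer: 12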